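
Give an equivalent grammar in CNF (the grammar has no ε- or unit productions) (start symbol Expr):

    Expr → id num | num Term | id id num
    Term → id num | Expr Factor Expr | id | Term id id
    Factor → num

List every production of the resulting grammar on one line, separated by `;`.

Introduce a nonterminal for each terminal appearing in a rule of length ≥ 2: X1 → id, X2 → num.
Binarize each right-hand side of length ≥ 3 by chaining fresh nonterminals (Y1, Y2, …): affected rules were Expr → X1 X1 X2; Term → Expr Factor Expr; Term → Term X1 X1.

Expr → X1 X2 | X2 Term | X1 Y1; Term → X1 X2 | Expr Y2 | id | Term Y3; Factor → num; X1 → id; X2 → num; Y1 → X1 X2; Y2 → Factor Expr; Y3 → X1 X1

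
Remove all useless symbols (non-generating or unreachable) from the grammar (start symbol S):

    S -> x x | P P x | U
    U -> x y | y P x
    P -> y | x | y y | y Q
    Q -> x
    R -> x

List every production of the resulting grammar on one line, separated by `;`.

Generating nonterminals: {P, Q, R, S, U}.
Reachable from S after that: {P, Q, S, U}.
Removed useless symbols: {R} and every production mentioning them.

S -> x x | P P x | U; U -> x y | y P x; P -> y | x | y y | y Q; Q -> x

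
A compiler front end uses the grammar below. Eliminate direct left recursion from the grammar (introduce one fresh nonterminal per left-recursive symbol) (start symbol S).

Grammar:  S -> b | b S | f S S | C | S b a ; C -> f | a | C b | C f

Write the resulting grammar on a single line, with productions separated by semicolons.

S -> b S' | b S S' | f S S S' | C S'; C -> f C' | a C'; S' -> b a S' | ε; C' -> b C' | f C' | ε

Directly left-recursive nonterminals: S, C.
For S: α = {b a}, β = {b, b S, f S S, C}. Rewrite as S → β S' and S' → α S' | ε.
For C: α = {b, f}, β = {f, a}. Rewrite as C → β C' and C' → α C' | ε.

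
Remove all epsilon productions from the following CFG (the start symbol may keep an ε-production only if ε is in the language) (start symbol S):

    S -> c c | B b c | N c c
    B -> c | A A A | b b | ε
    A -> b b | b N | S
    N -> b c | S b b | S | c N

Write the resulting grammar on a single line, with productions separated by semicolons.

S -> c c | B b c | b c | N c c; B -> c | A A A | b b; A -> b b | b N | S; N -> b c | S b b | S | c N

The nullable symbols are {B}.
ε ∉ L(G), so no ε-production is kept.
For each production, add variants omitting each subset of nullable occurrences: S → B b c gives B b c | b c.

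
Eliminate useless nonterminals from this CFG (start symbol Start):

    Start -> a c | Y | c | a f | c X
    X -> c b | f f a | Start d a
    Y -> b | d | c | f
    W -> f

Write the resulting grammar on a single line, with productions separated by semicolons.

Generating nonterminals: {Start, W, X, Y}.
Reachable from Start after that: {Start, X, Y}.
Removed useless symbols: {W} and every production mentioning them.

Start -> a c | Y | c | a f | c X; X -> c b | f f a | Start d a; Y -> b | d | c | f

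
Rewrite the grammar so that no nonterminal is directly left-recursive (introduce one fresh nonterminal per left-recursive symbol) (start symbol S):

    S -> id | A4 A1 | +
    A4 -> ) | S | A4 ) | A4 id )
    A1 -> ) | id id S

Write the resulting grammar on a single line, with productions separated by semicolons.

S -> id | A4 A1 | +; A4 -> ) A4' | S A4'; A1 -> ) | id id S; A4' -> ) A4' | id ) A4' | ε

A4 is directly left-recursive.
For A4: α = {), id )}, β = {), S}. Rewrite as A4 → β A4' and A4' → α A4' | ε.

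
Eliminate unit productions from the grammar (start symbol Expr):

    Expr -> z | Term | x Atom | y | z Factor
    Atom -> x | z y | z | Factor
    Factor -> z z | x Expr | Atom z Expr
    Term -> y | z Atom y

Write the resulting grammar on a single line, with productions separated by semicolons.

Expr -> y | z Atom y | z | x Atom | z Factor; Atom -> x | z y | z | z z | x Expr | Atom z Expr; Factor -> z z | x Expr | Atom z Expr; Term -> y | z Atom y

Unit pairs: Atom ⇒* {Factor}; Expr ⇒* {Term}.
For every A with A ⇒* B via unit rules, add B's non-unit alternatives to A; then delete every rule of the form X → Y.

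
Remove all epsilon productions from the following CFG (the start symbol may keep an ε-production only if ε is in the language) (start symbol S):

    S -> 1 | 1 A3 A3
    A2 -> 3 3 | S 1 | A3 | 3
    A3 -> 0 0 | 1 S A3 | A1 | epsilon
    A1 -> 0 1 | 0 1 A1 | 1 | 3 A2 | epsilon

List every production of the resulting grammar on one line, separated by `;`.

S -> 1 | 1 A3 A3 | 1 A3; A2 -> 3 3 | S 1 | A3 | 3; A3 -> 0 0 | 1 S A3 | 1 S | A1; A1 -> 0 1 | 0 1 A1 | 1 | 3 A2 | 3

The nullable symbols are {A1, A2, A3}.
ε ∉ L(G), so no ε-production is kept.
Add the nullable-subset variants: S → 1 A3 A3 gives 1 A3 A3 | 1 A3. A3 → 1 S A3 gives 1 S A3 | 1 S. A1 → 3 A2 gives 3 A2 | 3.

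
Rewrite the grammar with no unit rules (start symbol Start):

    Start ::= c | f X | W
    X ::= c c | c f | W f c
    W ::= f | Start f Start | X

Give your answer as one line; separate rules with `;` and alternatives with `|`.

Start ::= c | f X | c c | c f | W f c | f | Start f Start; X ::= c c | c f | W f c; W ::= c c | c f | W f c | f | Start f Start

Unit pairs: Start ⇒* {W, X}; W ⇒* {X}.
For every A with A ⇒* B via unit rules, add B's non-unit alternatives to A; then delete every rule of the form X → Y.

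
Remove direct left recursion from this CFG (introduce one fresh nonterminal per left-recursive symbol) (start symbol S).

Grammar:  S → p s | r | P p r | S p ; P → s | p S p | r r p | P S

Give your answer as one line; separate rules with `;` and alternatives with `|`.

S → p s S' | r S' | P p r S'; P → s P' | p S p P' | r r p P'; S' → p S' | ε; P' → S P' | ε

Left recursion appears on S, P.
For S: α = {p}, β = {p s, r, P p r}. Rewrite as S → β S' and S' → α S' | ε.
For P: α = {S}, β = {s, p S p, r r p}. Rewrite as P → β P' and P' → α P' | ε.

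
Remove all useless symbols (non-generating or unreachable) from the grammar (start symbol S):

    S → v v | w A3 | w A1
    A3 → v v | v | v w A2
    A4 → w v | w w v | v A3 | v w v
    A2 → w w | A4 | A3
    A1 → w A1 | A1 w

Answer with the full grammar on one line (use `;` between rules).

S → v v | w A3; A3 → v v | v | v w A2; A4 → w v | w w v | v A3 | v w v; A2 → w w | A4 | A3

Generating nonterminals: {A2, A3, A4, S}.
Reachable from S after that: {A2, A3, A4, S}.
Removed useless symbols: {A1} and every production mentioning them.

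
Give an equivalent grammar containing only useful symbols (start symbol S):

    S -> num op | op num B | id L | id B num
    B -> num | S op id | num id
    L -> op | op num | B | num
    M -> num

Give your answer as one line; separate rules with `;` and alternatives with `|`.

Generating nonterminals: {B, L, M, S}.
Reachable from S after that: {B, L, S}.
Removed useless symbols: {M} and every production mentioning them.

S -> num op | op num B | id L | id B num; B -> num | S op id | num id; L -> op | op num | B | num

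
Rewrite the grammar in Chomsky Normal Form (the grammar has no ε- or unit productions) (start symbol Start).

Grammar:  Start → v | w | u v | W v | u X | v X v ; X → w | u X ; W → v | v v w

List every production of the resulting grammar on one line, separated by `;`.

Start → v | w | X1 X2 | W X2 | X1 X | X2 Y1; X → w | X1 X; W → v | X2 Y2; X1 → u; X2 → v; X3 → w; Y1 → X X2; Y2 → X2 X3

Introduce a nonterminal for each terminal appearing in a rule of length ≥ 2: X1 → u, X2 → v, X3 → w.
Binarize each right-hand side of length ≥ 3 by chaining fresh nonterminals (Y1, Y2, …): affected rules were Start → X2 X X2; W → X2 X2 X3.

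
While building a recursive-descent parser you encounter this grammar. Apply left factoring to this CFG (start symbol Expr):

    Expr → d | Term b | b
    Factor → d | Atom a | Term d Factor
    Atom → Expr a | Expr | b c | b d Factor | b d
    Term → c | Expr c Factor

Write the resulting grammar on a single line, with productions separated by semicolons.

Atom has alternatives sharing prefix 'b': factor to Atom → b Atom1 with Atom1 → c | d Factor | d.
Atom has alternatives sharing prefix 'Expr': factor to Atom → Expr Atom2 with Atom2 → a | ε.
Atom1 has alternatives sharing prefix 'd': factor to Atom1 → d Atom11 with Atom11 → Factor | ε.

Expr → d | Term b | b; Factor → d | Atom a | Term d Factor; Atom → b Atom1 | Expr Atom2; Term → c | Expr c Factor; Atom1 → c | d Atom11; Atom2 → a | ε; Atom11 → Factor | ε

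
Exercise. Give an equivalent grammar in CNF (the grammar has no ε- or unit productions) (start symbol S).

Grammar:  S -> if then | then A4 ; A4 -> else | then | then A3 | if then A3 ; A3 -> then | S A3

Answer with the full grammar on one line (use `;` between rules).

Introduce a nonterminal for each terminal appearing in a rule of length ≥ 2: X1 → if, X2 → then.
Binarize each right-hand side of length ≥ 3 by chaining fresh nonterminals (Y1, Y2, …): affected rules were A4 → X1 X2 A3.

S -> X1 X2 | X2 A4; A4 -> else | then | X2 A3 | X1 Y1; A3 -> then | S A3; X1 -> if; X2 -> then; Y1 -> X2 A3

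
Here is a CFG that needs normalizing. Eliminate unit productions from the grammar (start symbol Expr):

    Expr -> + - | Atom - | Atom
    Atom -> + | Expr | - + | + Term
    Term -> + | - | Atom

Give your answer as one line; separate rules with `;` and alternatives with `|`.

Unit pairs: Atom ⇒* {Expr}; Expr ⇒* {Atom}; Term ⇒* {Atom, Expr}.
Replace each nonterminal's rules with the union of the non-unit rules of every nonterminal it unit-derives.

Expr -> + | - + | + Term | + - | Atom -; Atom -> + | - + | + Term | + - | Atom -; Term -> + | - | - + | + Term | + - | Atom -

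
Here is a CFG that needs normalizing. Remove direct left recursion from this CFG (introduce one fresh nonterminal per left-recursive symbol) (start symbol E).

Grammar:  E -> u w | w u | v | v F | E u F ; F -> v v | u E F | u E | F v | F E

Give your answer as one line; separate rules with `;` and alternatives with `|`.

E -> u w E' | w u E' | v E' | v F E'; F -> v v F' | u E F F' | u E F'; E' -> u F E' | ε; F' -> v F' | E F' | ε

Left recursion appears on E, F.
For E: α = {u F}, β = {u w, w u, v, v F}. Rewrite as E → β E' and E' → α E' | ε.
For F: α = {v, E}, β = {v v, u E F, u E}. Rewrite as F → β F' and F' → α F' | ε.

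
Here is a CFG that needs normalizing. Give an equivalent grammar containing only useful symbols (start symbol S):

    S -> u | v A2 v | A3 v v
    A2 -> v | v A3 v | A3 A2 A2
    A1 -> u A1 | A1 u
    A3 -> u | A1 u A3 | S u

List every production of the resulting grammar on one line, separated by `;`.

S -> u | v A2 v | A3 v v; A2 -> v | v A3 v | A3 A2 A2; A3 -> u | S u

Generating nonterminals: {A2, A3, S}.
Reachable from S after that: {A2, A3, S}.
Removed useless symbols: {A1} and every production mentioning them.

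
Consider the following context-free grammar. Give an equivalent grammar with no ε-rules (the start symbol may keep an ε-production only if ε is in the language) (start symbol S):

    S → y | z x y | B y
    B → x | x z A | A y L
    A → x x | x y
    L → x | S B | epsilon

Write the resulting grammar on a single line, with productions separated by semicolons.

S → y | z x y | B y; B → x | x z A | A y L | A y; A → x x | x y; L → x | S B

Nullable set = {L}.
ε ∉ L(G), so no ε-production is kept.
For each production, add variants omitting each subset of nullable occurrences: B → A y L gives A y L | A y.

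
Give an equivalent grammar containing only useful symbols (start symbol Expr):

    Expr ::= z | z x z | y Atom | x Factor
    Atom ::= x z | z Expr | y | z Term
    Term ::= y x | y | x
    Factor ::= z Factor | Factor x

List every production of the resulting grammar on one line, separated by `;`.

Expr ::= z | z x z | y Atom; Atom ::= x z | z Expr | y | z Term; Term ::= y x | y | x

Generating nonterminals: {Atom, Expr, Term}.
Reachable from Expr after that: {Atom, Expr, Term}.
Removed useless symbols: {Factor} and every production mentioning them.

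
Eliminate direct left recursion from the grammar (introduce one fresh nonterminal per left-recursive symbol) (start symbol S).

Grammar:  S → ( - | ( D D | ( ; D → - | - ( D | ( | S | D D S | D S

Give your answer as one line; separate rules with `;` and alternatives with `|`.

S → ( - | ( D D | (; D → - D' | - ( D D' | ( D' | S D'; D' → D S D' | S D' | ε

D is directly left-recursive.
For D: α = {D S, S}, β = {-, - ( D, (, S}. Rewrite as D → β D' and D' → α D' | ε.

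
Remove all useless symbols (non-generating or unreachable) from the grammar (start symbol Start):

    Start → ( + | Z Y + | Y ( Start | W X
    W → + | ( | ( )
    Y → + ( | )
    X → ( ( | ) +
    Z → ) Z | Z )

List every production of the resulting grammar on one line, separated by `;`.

Start → ( + | Y ( Start | W X; W → + | ( | ( ); Y → + ( | ); X → ( ( | ) +

Generating nonterminals: {Start, W, X, Y}.
Reachable from Start after that: {Start, W, X, Y}.
Removed useless symbols: {Z} and every production mentioning them.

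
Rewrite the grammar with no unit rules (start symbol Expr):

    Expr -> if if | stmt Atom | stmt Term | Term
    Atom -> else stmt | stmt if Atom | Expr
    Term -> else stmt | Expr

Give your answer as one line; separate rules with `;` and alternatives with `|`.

Expr -> else stmt | if if | stmt Atom | stmt Term; Atom -> else stmt | stmt if Atom | if if | stmt Atom | stmt Term; Term -> else stmt | if if | stmt Atom | stmt Term

Unit pairs: Atom ⇒* {Expr, Term}; Expr ⇒* {Term}; Term ⇒* {Expr}.
For every A with A ⇒* B via unit rules, add B's non-unit alternatives to A; then delete every rule of the form X → Y.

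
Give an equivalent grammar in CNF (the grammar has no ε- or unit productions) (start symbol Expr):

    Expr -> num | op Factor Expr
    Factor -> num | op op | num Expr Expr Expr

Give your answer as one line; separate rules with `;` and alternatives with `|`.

Introduce a nonterminal for each terminal appearing in a rule of length ≥ 2: X1 → op, X2 → num.
Binarize each right-hand side of length ≥ 3 by chaining fresh nonterminals (Y1, Y2, …): affected rules were Expr → X1 Factor Expr; Factor → X2 Expr Expr Expr.

Expr -> num | X1 Y1; Factor -> num | X1 X1 | X2 Y2; X1 -> op; X2 -> num; Y1 -> Factor Expr; Y2 -> Expr Y3; Y3 -> Expr Expr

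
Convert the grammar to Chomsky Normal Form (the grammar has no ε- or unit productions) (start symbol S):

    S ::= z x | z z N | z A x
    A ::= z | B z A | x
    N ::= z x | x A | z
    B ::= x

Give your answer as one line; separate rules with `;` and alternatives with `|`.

Introduce a nonterminal for each terminal appearing in a rule of length ≥ 2: X1 → z, X2 → x.
Binarize each right-hand side of length ≥ 3 by chaining fresh nonterminals (Y1, Y2, …): affected rules were S → X1 X1 N; S → X1 A X2; A → B X1 A.

S ::= X1 X2 | X1 Y1 | X1 Y2; A ::= z | B Y3 | x; N ::= X1 X2 | X2 A | z; B ::= x; X1 ::= z; X2 ::= x; Y1 ::= X1 N; Y2 ::= A X2; Y3 ::= X1 A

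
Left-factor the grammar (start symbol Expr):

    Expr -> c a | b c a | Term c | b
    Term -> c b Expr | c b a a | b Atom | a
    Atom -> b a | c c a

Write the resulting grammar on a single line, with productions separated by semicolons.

Expr -> c a | Term c | b Expr1; Term -> b Atom | a | c b Term1; Atom -> b a | c c a; Expr1 -> c a | ε; Term1 -> Expr | a a

Expr has alternatives sharing prefix 'b': factor to Expr → b Expr1 with Expr1 → c a | ε.
Term has alternatives sharing prefix 'c b': factor to Term → c b Term1 with Term1 → Expr | a a.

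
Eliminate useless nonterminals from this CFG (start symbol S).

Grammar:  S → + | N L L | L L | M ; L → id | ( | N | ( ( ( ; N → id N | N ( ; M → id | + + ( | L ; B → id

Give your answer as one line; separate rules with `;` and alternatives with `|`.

S → + | L L | M; L → id | ( | ( ( (; M → id | + + ( | L

Generating nonterminals: {B, L, M, S}.
Reachable from S after that: {L, M, S}.
Removed useless symbols: {B, N} and every production mentioning them.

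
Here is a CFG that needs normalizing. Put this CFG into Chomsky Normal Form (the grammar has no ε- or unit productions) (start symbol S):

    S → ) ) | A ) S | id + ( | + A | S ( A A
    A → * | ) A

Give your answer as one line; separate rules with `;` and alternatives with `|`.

S → X1 X1 | A Y1 | X2 Y2 | X3 A | S Y3; A → * | X1 A; X1 → ); X2 → id; X3 → +; X4 → (; Y1 → X1 S; Y2 → X3 X4; Y3 → X4 Y4; Y4 → A A

Introduce a nonterminal for each terminal appearing in a rule of length ≥ 2: X1 → ), X2 → id, X3 → +, X4 → (.
Binarize each right-hand side of length ≥ 3 by chaining fresh nonterminals (Y1, Y2, …): affected rules were S → A X1 S; S → X2 X3 X4; S → S X4 A A.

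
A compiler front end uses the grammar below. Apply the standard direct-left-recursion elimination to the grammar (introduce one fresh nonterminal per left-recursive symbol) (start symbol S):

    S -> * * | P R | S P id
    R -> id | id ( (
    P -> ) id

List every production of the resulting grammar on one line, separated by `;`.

Left recursion appears on S.
For S: α = {P id}, β = {* *, P R}. Rewrite as S → β S' and S' → α S' | ε.

S -> * * S' | P R S'; R -> id | id ( (; P -> ) id; S' -> P id S' | eps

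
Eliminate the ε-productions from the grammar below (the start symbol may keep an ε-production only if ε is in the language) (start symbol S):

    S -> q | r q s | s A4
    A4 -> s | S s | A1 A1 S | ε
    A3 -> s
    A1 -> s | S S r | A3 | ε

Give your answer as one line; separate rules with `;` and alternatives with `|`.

Nullable nonterminals: {A1, A4}.
ε ∉ L(G), so no ε-production is kept.
For each production, add variants omitting each subset of nullable occurrences: S → s A4 gives s A4 | s. A4 → A1 A1 S gives A1 A1 S | A1 S | S.

S -> q | r q s | s A4 | s; A4 -> s | S s | A1 A1 S | A1 S | S; A3 -> s; A1 -> s | S S r | A3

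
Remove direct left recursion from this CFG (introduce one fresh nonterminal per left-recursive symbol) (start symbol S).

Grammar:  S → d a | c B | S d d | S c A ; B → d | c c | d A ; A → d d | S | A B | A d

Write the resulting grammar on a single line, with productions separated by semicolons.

S → d a S' | c B S'; B → d | c c | d A; A → d d A' | S A'; S' → d d S' | c A S' | ε; A' → B A' | d A' | ε

Left recursion appears on S, A.
For S: α = {d d, c A}, β = {d a, c B}. Rewrite as S → β S' and S' → α S' | ε.
For A: α = {B, d}, β = {d d, S}. Rewrite as A → β A' and A' → α A' | ε.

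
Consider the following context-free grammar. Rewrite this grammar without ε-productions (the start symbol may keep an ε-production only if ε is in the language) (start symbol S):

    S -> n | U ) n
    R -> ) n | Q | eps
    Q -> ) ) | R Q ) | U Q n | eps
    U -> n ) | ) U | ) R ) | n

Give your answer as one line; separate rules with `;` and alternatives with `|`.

Nullable nonterminals: {Q, R}.
ε ∉ L(G), so no ε-production is kept.
For each production, add variants omitting each subset of nullable occurrences: Q → R Q ) gives R Q ) | R ) | Q ) | ). Q → U Q n gives U Q n | U n. U → ) R ) gives ) R ) | ) ).

S -> n | U ) n; R -> ) n | Q; Q -> ) ) | R Q ) | R ) | Q ) | ) | U Q n | U n; U -> n ) | ) U | ) R ) | ) ) | n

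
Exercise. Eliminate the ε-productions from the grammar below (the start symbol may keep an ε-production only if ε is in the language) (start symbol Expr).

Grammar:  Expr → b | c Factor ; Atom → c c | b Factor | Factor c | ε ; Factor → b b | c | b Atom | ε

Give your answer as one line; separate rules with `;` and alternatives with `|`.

The nullable symbols are {Atom, Factor}.
ε ∉ L(G), so no ε-production is kept.
For each production, add variants omitting each subset of nullable occurrences: Expr → c Factor gives c Factor | c. Atom → b Factor gives b Factor | b. Atom → Factor c gives Factor c | c. Factor → b Atom gives b Atom | b.

Expr → b | c Factor | c; Atom → c c | b Factor | b | Factor c | c; Factor → b b | c | b Atom | b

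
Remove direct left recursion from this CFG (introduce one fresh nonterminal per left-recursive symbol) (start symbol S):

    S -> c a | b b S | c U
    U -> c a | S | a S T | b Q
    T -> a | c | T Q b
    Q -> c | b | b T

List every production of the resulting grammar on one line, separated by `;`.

Left recursion appears on T.
For T: α = {Q b}, β = {a, c}. Rewrite as T → β T' and T' → α T' | ε.

S -> c a | b b S | c U; U -> c a | S | a S T | b Q; T -> a T' | c T'; Q -> c | b | b T; T' -> Q b T' | epsilon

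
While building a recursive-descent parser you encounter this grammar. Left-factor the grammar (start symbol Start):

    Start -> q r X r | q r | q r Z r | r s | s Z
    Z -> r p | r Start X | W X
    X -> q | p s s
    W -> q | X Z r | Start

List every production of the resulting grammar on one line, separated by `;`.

Start -> r s | s Z | q r Start1; Z -> W X | r Z1; X -> q | p s s; W -> q | X Z r | Start; Start1 -> X r | ε | Z r; Z1 -> p | Start X

Start has alternatives sharing prefix 'q r': factor to Start → q r Start1 with Start1 → X r | ε | Z r.
Z has alternatives sharing prefix 'r': factor to Z → r Z1 with Z1 → p | Start X.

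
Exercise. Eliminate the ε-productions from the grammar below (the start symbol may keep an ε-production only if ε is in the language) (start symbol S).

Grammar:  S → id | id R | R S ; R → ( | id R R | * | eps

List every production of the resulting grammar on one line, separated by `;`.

S → id | id R | R S; R → ( | id R R | id R | id | *

The nullable symbols are {R}.
ε ∉ L(G), so no ε-production is kept.
For each production, add variants omitting each subset of nullable occurrences: R → id R R gives id R R | id R | id.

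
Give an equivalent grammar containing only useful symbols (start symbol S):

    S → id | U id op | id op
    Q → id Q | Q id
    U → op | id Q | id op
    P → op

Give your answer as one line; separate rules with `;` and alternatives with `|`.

S → id | U id op | id op; U → op | id op

Generating nonterminals: {P, S, U}.
Reachable from S after that: {S, U}.
Removed useless symbols: {P, Q} and every production mentioning them.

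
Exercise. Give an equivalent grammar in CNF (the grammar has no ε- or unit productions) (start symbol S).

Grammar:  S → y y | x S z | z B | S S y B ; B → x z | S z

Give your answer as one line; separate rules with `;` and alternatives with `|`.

S → X1 X1 | X2 Y1 | X3 B | S Y2; B → X2 X3 | S X3; X1 → y; X2 → x; X3 → z; Y1 → S X3; Y2 → S Y3; Y3 → X1 B

Introduce a nonterminal for each terminal appearing in a rule of length ≥ 2: X1 → y, X2 → x, X3 → z.
Binarize each right-hand side of length ≥ 3 by chaining fresh nonterminals (Y1, Y2, …): affected rules were S → X2 S X3; S → S S X1 B.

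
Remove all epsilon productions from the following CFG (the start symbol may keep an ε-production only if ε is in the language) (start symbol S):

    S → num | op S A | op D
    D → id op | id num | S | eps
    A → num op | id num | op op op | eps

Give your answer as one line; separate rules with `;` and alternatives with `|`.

Nullable nonterminals: {A, D}.
ε ∉ L(G), so no ε-production is kept.
For each production, add variants omitting each subset of nullable occurrences: S → op S A gives op S A | op S. S → op D gives op D | op.

S → num | op S A | op S | op D | op; D → id op | id num | S; A → num op | id num | op op op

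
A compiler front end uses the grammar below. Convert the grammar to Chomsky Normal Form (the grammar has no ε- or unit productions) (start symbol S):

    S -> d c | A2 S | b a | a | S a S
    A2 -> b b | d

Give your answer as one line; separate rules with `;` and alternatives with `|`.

S -> X1 X2 | A2 S | X3 X4 | a | S Y1; A2 -> X3 X3 | d; X1 -> d; X2 -> c; X3 -> b; X4 -> a; Y1 -> X4 S

Introduce a nonterminal for each terminal appearing in a rule of length ≥ 2: X1 → d, X2 → c, X3 → b, X4 → a.
Binarize each right-hand side of length ≥ 3 by chaining fresh nonterminals (Y1, Y2, …): affected rules were S → S X4 S.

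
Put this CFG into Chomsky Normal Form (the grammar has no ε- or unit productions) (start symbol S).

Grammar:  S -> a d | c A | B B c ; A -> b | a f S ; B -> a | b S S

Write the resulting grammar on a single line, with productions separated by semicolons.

Introduce a nonterminal for each terminal appearing in a rule of length ≥ 2: X1 → a, X2 → d, X3 → c, X4 → f, X5 → b.
Binarize each right-hand side of length ≥ 3 by chaining fresh nonterminals (Y1, Y2, …): affected rules were S → B B X3; A → X1 X4 S; B → X5 S S.

S -> X1 X2 | X3 A | B Y1; A -> b | X1 Y2; B -> a | X5 Y3; X1 -> a; X2 -> d; X3 -> c; X4 -> f; X5 -> b; Y1 -> B X3; Y2 -> X4 S; Y3 -> S S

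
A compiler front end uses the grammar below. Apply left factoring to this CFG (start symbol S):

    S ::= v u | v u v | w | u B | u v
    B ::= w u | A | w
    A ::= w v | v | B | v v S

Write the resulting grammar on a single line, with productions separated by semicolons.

S has alternatives sharing prefix 'v u': factor to S → v u S' with S' → ε | v.
S has alternatives sharing prefix 'u': factor to S → u S'' with S'' → B | v.
B has alternatives sharing prefix 'w': factor to B → w B' with B' → u | ε.
A has alternatives sharing prefix 'v': factor to A → v A' with A' → ε | v S.

S ::= w | v u S' | u S''; B ::= A | w B'; A ::= w v | B | v A'; S' ::= epsilon | v; S'' ::= B | v; B' ::= u | epsilon; A' ::= epsilon | v S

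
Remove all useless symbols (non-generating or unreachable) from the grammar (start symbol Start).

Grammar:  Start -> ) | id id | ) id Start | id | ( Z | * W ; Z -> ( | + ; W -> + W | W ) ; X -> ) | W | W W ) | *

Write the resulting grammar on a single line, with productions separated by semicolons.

Generating nonterminals: {Start, X, Z}.
Reachable from Start after that: {Start, Z}.
Removed useless symbols: {W, X} and every production mentioning them.

Start -> ) | id id | ) id Start | id | ( Z; Z -> ( | +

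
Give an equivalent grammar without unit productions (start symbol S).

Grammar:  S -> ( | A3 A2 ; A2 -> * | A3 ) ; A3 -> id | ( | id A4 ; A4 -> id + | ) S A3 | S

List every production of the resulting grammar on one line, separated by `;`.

S -> ( | A3 A2; A2 -> * | A3 ); A3 -> id | ( | id A4; A4 -> id + | ) S A3 | ( | A3 A2

Unit pairs: A4 ⇒* {S}.
Replace each nonterminal's rules with the union of the non-unit rules of every nonterminal it unit-derives.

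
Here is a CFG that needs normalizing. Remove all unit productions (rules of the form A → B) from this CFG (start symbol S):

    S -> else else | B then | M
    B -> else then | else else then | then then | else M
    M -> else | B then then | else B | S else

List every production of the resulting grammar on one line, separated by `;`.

Unit pairs: S ⇒* {M}.
For every A with A ⇒* B via unit rules, add B's non-unit alternatives to A; then delete every rule of the form X → Y.

S -> else else | B then | else | B then then | else B | S else; B -> else then | else else then | then then | else M; M -> else | B then then | else B | S else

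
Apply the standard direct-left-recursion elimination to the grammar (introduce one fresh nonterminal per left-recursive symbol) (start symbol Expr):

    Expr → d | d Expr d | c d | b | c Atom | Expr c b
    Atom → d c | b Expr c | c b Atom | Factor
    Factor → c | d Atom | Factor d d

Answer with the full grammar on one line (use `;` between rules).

Directly left-recursive nonterminals: Expr, Factor.
For Expr: α = {c b}, β = {d, d Expr d, c d, b, c Atom}. Rewrite as Expr → β Expr1 and Expr1 → α Expr1 | ε.
For Factor: α = {d d}, β = {c, d Atom}. Rewrite as Factor → β Factor1 and Factor1 → α Factor1 | ε.

Expr → d Expr1 | d Expr d Expr1 | c d Expr1 | b Expr1 | c Atom Expr1; Atom → d c | b Expr c | c b Atom | Factor; Factor → c Factor1 | d Atom Factor1; Expr1 → c b Expr1 | eps; Factor1 → d d Factor1 | eps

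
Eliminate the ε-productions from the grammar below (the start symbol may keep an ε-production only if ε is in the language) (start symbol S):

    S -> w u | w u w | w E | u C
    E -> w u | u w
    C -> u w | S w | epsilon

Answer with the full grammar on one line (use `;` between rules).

S -> w u | w u w | w E | u C | u; E -> w u | u w; C -> u w | S w

Nullable nonterminals: {C}.
ε ∉ L(G), so no ε-production is kept.
For each production, add variants omitting each subset of nullable occurrences: S → u C gives u C | u.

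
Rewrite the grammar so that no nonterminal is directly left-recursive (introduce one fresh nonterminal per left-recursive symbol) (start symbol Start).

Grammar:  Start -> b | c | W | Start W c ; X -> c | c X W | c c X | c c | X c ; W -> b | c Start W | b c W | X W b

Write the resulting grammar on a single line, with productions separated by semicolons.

Start -> b Start1 | c Start1 | W Start1; X -> c X1 | c X W X1 | c c X X1 | c c X1; W -> b | c Start W | b c W | X W b; Start1 -> W c Start1 | epsilon; X1 -> c X1 | epsilon

Start, X are directly left-recursive.
For Start: α = {W c}, β = {b, c, W}. Rewrite as Start → β Start1 and Start1 → α Start1 | ε.
For X: α = {c}, β = {c, c X W, c c X, c c}. Rewrite as X → β X1 and X1 → α X1 | ε.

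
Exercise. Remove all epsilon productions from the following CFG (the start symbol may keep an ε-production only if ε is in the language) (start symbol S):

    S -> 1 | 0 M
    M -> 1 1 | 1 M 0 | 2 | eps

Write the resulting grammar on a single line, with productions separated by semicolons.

S -> 1 | 0 M | 0; M -> 1 1 | 1 M 0 | 1 0 | 2

Nullable set = {M}.
ε ∉ L(G), so no ε-production is kept.
For each production, add variants omitting each subset of nullable occurrences: S → 0 M gives 0 M | 0. M → 1 M 0 gives 1 M 0 | 1 0.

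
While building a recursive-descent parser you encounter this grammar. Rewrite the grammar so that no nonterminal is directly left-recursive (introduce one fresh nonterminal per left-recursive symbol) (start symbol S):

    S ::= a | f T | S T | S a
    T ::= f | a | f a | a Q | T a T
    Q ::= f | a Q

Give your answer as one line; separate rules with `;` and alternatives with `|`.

S ::= a S' | f T S'; T ::= f T' | a T' | f a T' | a Q T'; Q ::= f | a Q; S' ::= T S' | a S' | ε; T' ::= a T T' | ε

Left recursion appears on S, T.
For S: α = {T, a}, β = {a, f T}. Rewrite as S → β S' and S' → α S' | ε.
For T: α = {a T}, β = {f, a, f a, a Q}. Rewrite as T → β T' and T' → α T' | ε.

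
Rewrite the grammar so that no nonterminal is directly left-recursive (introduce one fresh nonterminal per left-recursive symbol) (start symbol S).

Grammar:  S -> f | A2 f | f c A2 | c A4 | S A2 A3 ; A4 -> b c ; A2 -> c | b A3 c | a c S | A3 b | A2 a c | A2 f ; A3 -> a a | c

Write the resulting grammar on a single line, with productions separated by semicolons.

Left recursion appears on S, A2.
For S: α = {A2 A3}, β = {f, A2 f, f c A2, c A4}. Rewrite as S → β S' and S' → α S' | ε.
For A2: α = {a c, f}, β = {c, b A3 c, a c S, A3 b}. Rewrite as A2 → β A2' and A2' → α A2' | ε.

S -> f S' | A2 f S' | f c A2 S' | c A4 S'; A4 -> b c; A2 -> c A2' | b A3 c A2' | a c S A2' | A3 b A2'; A3 -> a a | c; S' -> A2 A3 S' | ε; A2' -> a c A2' | f A2' | ε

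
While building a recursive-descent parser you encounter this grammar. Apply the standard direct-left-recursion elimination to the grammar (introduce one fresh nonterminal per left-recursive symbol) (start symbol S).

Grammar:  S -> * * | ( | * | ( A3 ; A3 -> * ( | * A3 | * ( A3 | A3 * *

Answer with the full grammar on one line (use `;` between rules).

Left recursion appears on A3.
For A3: α = {* *}, β = {* (, * A3, * ( A3}. Rewrite as A3 → β A3' and A3' → α A3' | ε.

S -> * * | ( | * | ( A3; A3 -> * ( A3' | * A3 A3' | * ( A3 A3'; A3' -> * * A3' | ε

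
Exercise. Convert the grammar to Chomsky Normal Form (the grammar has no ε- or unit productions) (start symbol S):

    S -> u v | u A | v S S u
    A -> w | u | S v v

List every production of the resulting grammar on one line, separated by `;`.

S -> X1 X2 | X1 A | X2 Y1; A -> w | u | S Y3; X1 -> u; X2 -> v; Y1 -> S Y2; Y2 -> S X1; Y3 -> X2 X2

Introduce a nonterminal for each terminal appearing in a rule of length ≥ 2: X1 → u, X2 → v.
Binarize each right-hand side of length ≥ 3 by chaining fresh nonterminals (Y1, Y2, …): affected rules were S → X2 S S X1; A → S X2 X2.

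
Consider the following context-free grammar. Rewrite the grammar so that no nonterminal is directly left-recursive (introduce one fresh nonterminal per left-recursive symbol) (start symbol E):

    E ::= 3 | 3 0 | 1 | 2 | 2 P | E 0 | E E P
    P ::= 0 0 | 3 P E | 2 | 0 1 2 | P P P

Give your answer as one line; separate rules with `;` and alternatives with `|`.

E ::= 3 E' | 3 0 E' | 1 E' | 2 E' | 2 P E'; P ::= 0 0 P' | 3 P E P' | 2 P' | 0 1 2 P'; E' ::= 0 E' | E P E' | ε; P' ::= P P P' | ε

Directly left-recursive nonterminals: E, P.
For E: α = {0, E P}, β = {3, 3 0, 1, 2, 2 P}. Rewrite as E → β E' and E' → α E' | ε.
For P: α = {P P}, β = {0 0, 3 P E, 2, 0 1 2}. Rewrite as P → β P' and P' → α P' | ε.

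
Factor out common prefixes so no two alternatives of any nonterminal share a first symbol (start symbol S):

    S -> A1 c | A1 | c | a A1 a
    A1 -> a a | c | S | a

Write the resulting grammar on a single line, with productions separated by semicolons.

S has alternatives sharing prefix 'A1': factor to S → A1 S' with S' → c | ε.
A1 has alternatives sharing prefix 'a': factor to A1 → a A1' with A1' → a | ε.

S -> c | a A1 a | A1 S'; A1 -> c | S | a A1'; S' -> c | ε; A1' -> a | ε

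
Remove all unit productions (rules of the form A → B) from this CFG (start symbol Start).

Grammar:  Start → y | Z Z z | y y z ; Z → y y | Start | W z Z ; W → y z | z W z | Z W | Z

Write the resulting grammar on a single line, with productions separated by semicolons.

Unit pairs: W ⇒* {Start, Z}; Z ⇒* {Start}.
For each unit pair (A, B), copy every non-unit production of B to A, then drop all unit productions.

Start → y | Z Z z | y y z; Z → y y | W z Z | y | Z Z z | y y z; W → y y | W z Z | y | Z Z z | y y z | y z | z W z | Z W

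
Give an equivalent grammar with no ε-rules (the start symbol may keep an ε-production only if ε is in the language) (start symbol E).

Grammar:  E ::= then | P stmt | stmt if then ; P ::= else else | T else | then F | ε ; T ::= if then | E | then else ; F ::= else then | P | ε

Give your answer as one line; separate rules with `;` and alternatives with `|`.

E ::= then | P stmt | stmt | stmt if then; P ::= else else | T else | then F | then; T ::= if then | E | then else; F ::= else then | P

The nullable symbols are {F, P}.
ε ∉ L(G), so no ε-production is kept.
Add the nullable-subset variants: E → P stmt gives P stmt | stmt. P → then F gives then F | then.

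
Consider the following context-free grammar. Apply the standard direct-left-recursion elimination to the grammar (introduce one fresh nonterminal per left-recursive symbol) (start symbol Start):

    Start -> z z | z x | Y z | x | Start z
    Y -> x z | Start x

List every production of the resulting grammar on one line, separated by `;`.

Directly left-recursive nonterminal: Start.
For Start: α = {z}, β = {z z, z x, Y z, x}. Rewrite as Start → β Start1 and Start1 → α Start1 | ε.

Start -> z z Start1 | z x Start1 | Y z Start1 | x Start1; Y -> x z | Start x; Start1 -> z Start1 | ε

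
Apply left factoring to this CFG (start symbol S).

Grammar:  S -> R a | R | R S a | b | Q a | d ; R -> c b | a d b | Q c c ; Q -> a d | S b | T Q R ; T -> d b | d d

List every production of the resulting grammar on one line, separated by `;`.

S -> b | Q a | d | R S'; R -> c b | a d b | Q c c; Q -> a d | S b | T Q R; T -> d T'; S' -> a | ε | S a; T' -> b | d

S has alternatives sharing prefix 'R': factor to S → R S' with S' → a | ε | S a.
T has alternatives sharing prefix 'd': factor to T → d T' with T' → b | d.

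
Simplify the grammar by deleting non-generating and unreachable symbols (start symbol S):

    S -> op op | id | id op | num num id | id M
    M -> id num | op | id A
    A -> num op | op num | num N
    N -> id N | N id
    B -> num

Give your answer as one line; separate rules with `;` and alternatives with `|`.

Generating nonterminals: {A, B, M, S}.
Reachable from S after that: {A, M, S}.
Removed useless symbols: {B, N} and every production mentioning them.

S -> op op | id | id op | num num id | id M; M -> id num | op | id A; A -> num op | op num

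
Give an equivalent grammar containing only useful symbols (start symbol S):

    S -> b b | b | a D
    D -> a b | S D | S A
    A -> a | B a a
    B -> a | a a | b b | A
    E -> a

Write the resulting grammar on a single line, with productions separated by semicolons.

Generating nonterminals: {A, B, D, E, S}.
Reachable from S after that: {A, B, D, S}.
Removed useless symbols: {E} and every production mentioning them.

S -> b b | b | a D; D -> a b | S D | S A; A -> a | B a a; B -> a | a a | b b | A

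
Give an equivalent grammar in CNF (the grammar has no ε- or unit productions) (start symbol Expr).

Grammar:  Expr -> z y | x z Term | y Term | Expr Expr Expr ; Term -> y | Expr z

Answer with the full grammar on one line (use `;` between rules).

Expr -> X1 X2 | X3 Y1 | X2 Term | Expr Y2; Term -> y | Expr X1; X1 -> z; X2 -> y; X3 -> x; Y1 -> X1 Term; Y2 -> Expr Expr

Introduce a nonterminal for each terminal appearing in a rule of length ≥ 2: X1 → z, X2 → y, X3 → x.
Binarize each right-hand side of length ≥ 3 by chaining fresh nonterminals (Y1, Y2, …): affected rules were Expr → X3 X1 Term; Expr → Expr Expr Expr.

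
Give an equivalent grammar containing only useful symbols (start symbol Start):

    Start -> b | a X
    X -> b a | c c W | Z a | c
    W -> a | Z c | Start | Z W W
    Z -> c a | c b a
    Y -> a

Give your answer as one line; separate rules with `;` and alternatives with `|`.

Start -> b | a X; X -> b a | c c W | Z a | c; W -> a | Z c | Start | Z W W; Z -> c a | c b a

Generating nonterminals: {Start, W, X, Y, Z}.
Reachable from Start after that: {Start, W, X, Z}.
Removed useless symbols: {Y} and every production mentioning them.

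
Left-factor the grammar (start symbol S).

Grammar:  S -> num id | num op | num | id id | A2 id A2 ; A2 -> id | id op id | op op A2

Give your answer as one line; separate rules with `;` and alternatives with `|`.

S has alternatives sharing prefix 'num': factor to S → num S' with S' → id | op | ε.
A2 has alternatives sharing prefix 'id': factor to A2 → id A2' with A2' → ε | op id.

S -> id id | A2 id A2 | num S'; A2 -> op op A2 | id A2'; S' -> id | op | ε; A2' -> ε | op id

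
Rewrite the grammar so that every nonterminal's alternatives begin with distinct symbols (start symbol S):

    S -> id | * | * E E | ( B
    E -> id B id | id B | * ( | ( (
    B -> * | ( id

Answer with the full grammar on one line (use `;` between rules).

S has alternatives sharing prefix '*': factor to S → * S' with S' → ε | E E.
E has alternatives sharing prefix 'id B': factor to E → id B E' with E' → id | ε.

S -> id | ( B | * S'; E -> * ( | ( ( | id B E'; B -> * | ( id; S' -> ε | E E; E' -> id | ε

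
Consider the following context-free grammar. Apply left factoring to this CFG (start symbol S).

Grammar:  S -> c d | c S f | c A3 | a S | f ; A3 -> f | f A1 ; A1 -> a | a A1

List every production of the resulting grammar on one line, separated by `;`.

S has alternatives sharing prefix 'c': factor to S → c S' with S' → d | S f | A3.
A3 has alternatives sharing prefix 'f': factor to A3 → f A3' with A3' → ε | A1.
A1 has alternatives sharing prefix 'a': factor to A1 → a A1' with A1' → ε | A1.

S -> a S | f | c S'; A3 -> f A3'; A1 -> a A1'; S' -> d | S f | A3; A3' -> ε | A1; A1' -> ε | A1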